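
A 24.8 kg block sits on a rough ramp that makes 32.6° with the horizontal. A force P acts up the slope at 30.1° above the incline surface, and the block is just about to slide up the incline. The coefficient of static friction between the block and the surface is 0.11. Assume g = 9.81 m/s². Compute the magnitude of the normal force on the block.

N ≈ 121 N

On the verge of sliding up the incline, friction equals μN and acts down the slope.
Perpendicular: N + P sin 30.1° = W cos 32.6° = 205 N.
Along incline: P cos 30.1° = W sin 32.6° + μN  with W sin 32.6° = 131.1 N.
Solving the pair for P and N: P = 166.9 N, N = 121.2 N (and f = μN = 13.34 N).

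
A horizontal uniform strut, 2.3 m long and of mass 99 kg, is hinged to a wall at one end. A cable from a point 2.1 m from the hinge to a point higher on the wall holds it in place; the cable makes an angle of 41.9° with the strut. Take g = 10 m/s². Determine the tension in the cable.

T ≈ 812 N

Take torques about the hinge: T sin 41.9° · 2.1 = 99×10×1.15 = 1138.5 N·m.
So T = 1138.5 / (0.6678 × 2.1) = 811.79 N.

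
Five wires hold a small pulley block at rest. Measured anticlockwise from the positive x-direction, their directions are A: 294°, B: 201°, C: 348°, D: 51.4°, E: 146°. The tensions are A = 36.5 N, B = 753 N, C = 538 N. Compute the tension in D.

Resolve: ΣF_x = 36.5 cos 294° + 753 cos 201° + 538 cos 348° + T_D cos 51.4° + T_E cos 146° = 0.
        ΣF_y = 36.5 sin 294° + 753 sin 201° + 538 sin 348° + T_D sin 51.4° + T_E sin 146° = 0.
The known terms sum to (-161.9, -415.1) N, so 0.6239 T_D − 0.8290 T_E = 161.9 and 0.7815 T_D + 0.5592 T_E = 415.1.
Solving simultaneously: T_D = 436 N, T_E = 132.8 N.

T_D ≈ 436 N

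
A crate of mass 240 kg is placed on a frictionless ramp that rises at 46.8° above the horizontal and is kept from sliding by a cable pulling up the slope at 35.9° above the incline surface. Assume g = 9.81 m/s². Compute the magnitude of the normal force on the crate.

Take axes along and perpendicular to the incline. Weight components: W sin 46.8° = 1716 N down-slope, W cos 46.8° = 1612 N into the surface.
Along incline: T cos 35.9° = W sin 46.8° → T = 2119 N.
Perpendicular: N = W cos 46.8° − T sin 35.9° = 369.3 N.

N ≈ 369 N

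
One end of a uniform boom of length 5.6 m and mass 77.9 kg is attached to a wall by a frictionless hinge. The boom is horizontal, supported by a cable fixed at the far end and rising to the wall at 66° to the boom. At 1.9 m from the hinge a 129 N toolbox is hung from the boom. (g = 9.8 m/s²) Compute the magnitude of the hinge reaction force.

|H| ≈ 504 N

Take torques about the hinge: T sin 66° · 5.6 = 77.9×9.8×2.8 + 129×1.9 = 2382.7 N·m.
So T = 2382.7 / (0.9135 × 5.6) = 465.74 N.
ΣF_x = 0: H_x = T cos 66° = 189.43 N.
ΣF_y = 0: H_y = (77.9×9.8 + 129) − T sin 66° = 892.42 − 425.48 = 466.94 N.
|H| = √(H_x² + H_y²) = √((189.43)² + (466.94)²) = 503.91 N.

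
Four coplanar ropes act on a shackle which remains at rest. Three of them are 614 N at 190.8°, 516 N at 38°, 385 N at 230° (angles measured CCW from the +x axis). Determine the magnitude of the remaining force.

F ≈ 453 N

Sum the known components: ΣF_x = -444 N, ΣF_y = -92.3 N.
For equilibrium the remaining force must supply (−ΣF_x, −ΣF_y) = (444, 92.3) N.
Magnitude = √((444)² + (92.3)²) = 453.5 N; direction = atan2(92.3, 444) = 11.7°.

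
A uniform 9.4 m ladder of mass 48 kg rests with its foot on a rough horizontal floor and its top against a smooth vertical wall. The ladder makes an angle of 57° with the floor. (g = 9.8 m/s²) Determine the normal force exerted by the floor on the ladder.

ΣF_y = 0: N_floor = 48×9.8 = 470.4 N.

N_floor ≈ 470 N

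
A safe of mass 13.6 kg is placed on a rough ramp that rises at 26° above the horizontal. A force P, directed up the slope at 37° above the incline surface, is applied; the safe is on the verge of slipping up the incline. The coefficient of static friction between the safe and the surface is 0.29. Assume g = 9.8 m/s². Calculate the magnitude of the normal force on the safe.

On the verge of sliding up the incline, friction equals μN and acts down the slope.
Perpendicular: N + P sin 37° = W cos 26° = 119.8 N.
Along incline: P cos 37° = W sin 26° + μN  with W sin 26° = 58.43 N.
Solving the pair for P and N: P = 95.73 N, N = 62.18 N (and f = μN = 18.03 N).

N ≈ 62.2 N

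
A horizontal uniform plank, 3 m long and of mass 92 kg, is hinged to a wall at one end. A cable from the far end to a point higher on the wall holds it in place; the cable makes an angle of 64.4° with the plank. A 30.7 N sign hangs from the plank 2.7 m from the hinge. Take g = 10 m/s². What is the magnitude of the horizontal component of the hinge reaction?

H_x ≈ 234 N

Take torques about the hinge: T sin 64.4° · 3 = 92×10×1.5 + 30.7×2.7 = 1462.9 N·m.
So T = 1462.9 / (0.9018 × 3) = 540.71 N.
ΣF_x = 0: H_x = T cos 64.4° = 233.63 N.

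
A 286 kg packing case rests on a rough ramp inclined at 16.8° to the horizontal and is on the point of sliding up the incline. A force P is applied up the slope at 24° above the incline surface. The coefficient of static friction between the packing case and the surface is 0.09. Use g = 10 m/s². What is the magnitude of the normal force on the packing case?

N ≈ 2280 N

On the verge of sliding up the incline, friction equals μN and acts down the slope.
Perpendicular: N + P sin 24° = W cos 16.8° = 2738 N.
Along incline: P cos 24° = W sin 16.8° + μN  with W sin 16.8° = 826.6 N.
Solving the pair for P and N: P = 1129 N, N = 2279 N (and f = μN = 205.1 N).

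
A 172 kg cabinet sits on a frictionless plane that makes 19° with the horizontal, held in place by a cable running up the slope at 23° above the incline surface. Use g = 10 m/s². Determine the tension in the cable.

Take axes along and perpendicular to the incline. Weight components: W sin 19° = 560 N down-slope, W cos 19° = 1626 N into the surface.
Along incline: T cos 23° = W sin 19° → T = 608.3 N.
Perpendicular: N = W cos 19° − T sin 23° = 1389 N.

T ≈ 608 N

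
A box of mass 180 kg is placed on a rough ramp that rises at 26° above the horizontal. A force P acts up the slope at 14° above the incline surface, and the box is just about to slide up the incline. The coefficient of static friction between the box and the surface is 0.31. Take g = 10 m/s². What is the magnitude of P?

On the verge of sliding up the incline, friction equals μN and acts down the slope.
Perpendicular: N + P sin 14° = W cos 26° = 1618 N.
Along incline: P cos 14° = W sin 26° + μN  with W sin 26° = 789.1 N.
Solving the pair for P and N: P = 1235 N, N = 1319 N (and f = μN = 408.9 N).

P ≈ 1230 N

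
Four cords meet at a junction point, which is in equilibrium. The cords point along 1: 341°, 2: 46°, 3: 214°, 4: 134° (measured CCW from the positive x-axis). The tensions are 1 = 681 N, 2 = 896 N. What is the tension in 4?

Resolve: ΣF_x = 681 cos 341° + 896 cos 46° + T_3 cos 214° + T_4 cos 134° = 0.
        ΣF_y = 681 sin 341° + 896 sin 46° + T_3 sin 214° + T_4 sin 134° = 0.
The known terms sum to (1266, 422.8) N, so -0.8290 T_3 − 0.6947 T_4 = -1266 and -0.5592 T_3 + 0.7193 T_4 = -422.8.
Solving simultaneously: T_3 = 1223 N, T_4 = 363.1 N.

T_4 ≈ 363 N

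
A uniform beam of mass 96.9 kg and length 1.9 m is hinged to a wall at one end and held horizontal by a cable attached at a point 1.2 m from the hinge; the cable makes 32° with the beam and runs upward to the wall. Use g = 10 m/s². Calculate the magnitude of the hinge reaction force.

|H| ≈ 1240 N

Take torques about the hinge: T sin 32° · 1.2 = 96.9×10×0.95 = 920.55 N·m.
So T = 920.55 / (0.5299 × 1.2) = 1447.6 N.
ΣF_x = 0: H_x = T cos 32° = 1227.7 N.
ΣF_y = 0: H_y = (96.9×10) − T sin 32° = 969 − 767.12 = 201.88 N.
|H| = √(H_x² + H_y²) = √((1227.7)² + (201.88)²) = 1244.1 N.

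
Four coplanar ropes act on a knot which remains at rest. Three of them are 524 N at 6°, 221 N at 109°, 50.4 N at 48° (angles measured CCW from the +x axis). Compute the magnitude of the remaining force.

F ≈ 569 N

Sum the known components: ΣF_x = 482.9 N, ΣF_y = 301.2 N.
For equilibrium the remaining force must supply (−ΣF_x, −ΣF_y) = (-482.9, -301.2) N.
Magnitude = √((-482.9)² + (-301.2)²) = 569.1 N; direction = atan2(-301.2, -482.9) = 212.0°.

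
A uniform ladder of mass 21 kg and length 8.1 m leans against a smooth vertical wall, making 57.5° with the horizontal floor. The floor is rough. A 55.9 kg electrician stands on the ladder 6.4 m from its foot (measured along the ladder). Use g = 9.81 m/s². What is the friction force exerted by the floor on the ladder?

Torques about the foot: N_wall · 8.1 sin 57.5° = 21×9.81×4.05 cos 57.5° + 55.9×9.81×6.4 cos 57.5° → N_wall = 341.66 N.
ΣF_x = 0: f_floor = N_wall = 341.66 N.

f ≈ 342 N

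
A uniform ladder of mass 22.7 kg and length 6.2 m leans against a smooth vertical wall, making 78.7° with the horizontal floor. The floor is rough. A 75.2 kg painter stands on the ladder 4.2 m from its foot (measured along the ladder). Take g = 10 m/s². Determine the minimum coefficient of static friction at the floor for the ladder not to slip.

ΣF_y = 0: N_floor = 22.7×10 + 75.2×10 = 979 N.
Torques about the foot: N_wall · 6.2 sin 78.7° = 22.7×10×3.1 cos 78.7° + 75.2×10×4.2 cos 78.7° → N_wall = 124.47 N.
ΣF_x = 0: f_floor = N_wall = 124.47 N.
μ_min = f_floor / N_floor = 124.47 / 979 = 0.1271.

μ_min ≈ 0.127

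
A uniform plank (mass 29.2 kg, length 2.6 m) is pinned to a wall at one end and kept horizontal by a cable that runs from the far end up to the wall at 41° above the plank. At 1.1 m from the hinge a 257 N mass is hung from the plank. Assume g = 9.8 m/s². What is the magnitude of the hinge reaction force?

Take torques about the hinge: T sin 41° · 2.6 = 29.2×9.8×1.3 + 257×1.1 = 654.71 N·m.
So T = 654.71 / (0.6561 × 2.6) = 383.82 N.
ΣF_x = 0: H_x = T cos 41° = 289.68 N.
ΣF_y = 0: H_y = (29.2×9.8 + 257) − T sin 41° = 543.16 − 251.81 = 291.35 N.
|H| = √(H_x² + H_y²) = √((289.68)² + (291.35)²) = 410.85 N.

|H| ≈ 411 N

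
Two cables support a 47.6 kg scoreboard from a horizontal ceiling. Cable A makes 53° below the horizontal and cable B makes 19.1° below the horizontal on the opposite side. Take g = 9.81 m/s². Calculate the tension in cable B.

T_B ≈ 295 N

Weight W = 47.6 × 9.81 = 467 N acts straight down.
Horizontal: T_A cos 53° = T_B cos 19.1°  →  T_A = 1.57 T_B.
Vertical: T_A sin 53° + T_B sin 19.1° = 467.
Substituting the horizontal relation into the vertical equation gives 1.581 T_B = 467, so T_B = 295.3 N.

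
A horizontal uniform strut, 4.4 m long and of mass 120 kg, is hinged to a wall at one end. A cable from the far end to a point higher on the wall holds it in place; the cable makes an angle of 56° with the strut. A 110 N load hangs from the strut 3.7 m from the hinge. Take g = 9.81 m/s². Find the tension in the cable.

T ≈ 822 N

Take torques about the hinge: T sin 56° · 4.4 = 120×9.81×2.2 + 110×3.7 = 2996.8 N·m.
So T = 2996.8 / (0.8290 × 4.4) = 821.56 N.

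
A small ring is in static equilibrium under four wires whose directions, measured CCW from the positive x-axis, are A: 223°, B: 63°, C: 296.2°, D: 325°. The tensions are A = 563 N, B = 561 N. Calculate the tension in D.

T_D ≈ 186 N

Resolve: ΣF_x = 563 cos 223° + 561 cos 63° + T_C cos 296.2° + T_D cos 325° = 0.
        ΣF_y = 563 sin 223° + 561 sin 63° + T_C sin 296.2° + T_D sin 325° = 0.
The known terms sum to (-157.1, 115.9) N, so 0.4415 T_C + 0.8192 T_D = 157.1 and -0.8973 T_C − 0.5736 T_D = -115.9.
Solving simultaneously: T_C = 10.05 N, T_D = 186.3 N.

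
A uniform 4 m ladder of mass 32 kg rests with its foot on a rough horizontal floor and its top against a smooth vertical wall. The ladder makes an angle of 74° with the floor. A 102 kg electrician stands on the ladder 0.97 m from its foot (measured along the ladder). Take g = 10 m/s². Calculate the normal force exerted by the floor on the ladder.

N_floor ≈ 1340 N

ΣF_y = 0: N_floor = 32×10 + 102×10 = 1340 N.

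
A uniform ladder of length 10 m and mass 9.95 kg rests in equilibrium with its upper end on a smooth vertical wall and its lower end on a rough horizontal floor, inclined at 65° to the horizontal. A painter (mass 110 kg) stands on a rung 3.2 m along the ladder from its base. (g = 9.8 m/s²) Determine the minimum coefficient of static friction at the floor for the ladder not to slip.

μ_min ≈ 0.156

ΣF_y = 0: N_floor = 9.95×9.8 + 110×9.8 = 1175.5 N.
Torques about the foot: N_wall · 10 sin 65° = 9.95×9.8×5 cos 65° + 110×9.8×3.2 cos 65° → N_wall = 183.59 N.
ΣF_x = 0: f_floor = N_wall = 183.59 N.
μ_min = f_floor / N_floor = 183.59 / 1175.5 = 0.1562.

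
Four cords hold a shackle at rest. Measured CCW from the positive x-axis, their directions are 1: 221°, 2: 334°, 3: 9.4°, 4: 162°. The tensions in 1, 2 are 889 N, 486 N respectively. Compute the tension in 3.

Resolve: ΣF_x = 889 cos 221° + 486 cos 334° + T_3 cos 9.4° + T_4 cos 162° = 0.
        ΣF_y = 889 sin 221° + 486 sin 334° + T_3 sin 9.4° + T_4 sin 162° = 0.
The known terms sum to (-234.1, -796.3) N, so 0.9866 T_3 − 0.9511 T_4 = 234.1 and 0.1633 T_3 + 0.3090 T_4 = 796.3.
Solving simultaneously: T_3 = 1803 N, T_4 = 1624 N.

T_3 ≈ 1800 N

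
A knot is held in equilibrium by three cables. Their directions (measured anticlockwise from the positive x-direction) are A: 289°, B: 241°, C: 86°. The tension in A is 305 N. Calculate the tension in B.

T_B ≈ 282 N

Resolve: ΣF_x = 305 cos 289° + T_B cos 241° + T_C cos 86° = 0.
        ΣF_y = 305 sin 289° + T_B sin 241° + T_C sin 86° = 0.
The known terms sum to (99.3, -288.4) N, so -0.4848 T_B + 0.0698 T_C = -99.3 and -0.8746 T_B + 0.9976 T_C = 288.4.
Solving simultaneously: T_B = 282 N, T_C = 536.3 N.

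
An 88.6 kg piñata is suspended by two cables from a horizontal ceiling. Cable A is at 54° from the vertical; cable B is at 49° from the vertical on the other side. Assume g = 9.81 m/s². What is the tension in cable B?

Angles from the horizontal: cable A is 90° − 54° = 36°, cable B is 90° − 49° = 41°.
Weight W = 88.6 × 9.81 = 869.2 N acts straight down.
Horizontal: T_A cos 36° = T_B cos 41°  →  T_A = 0.9329 T_B.
Vertical: T_A sin 36° + T_B sin 41° = 869.2.
Substituting the horizontal relation into the vertical equation gives 1.204 T_B = 869.2, so T_B = 721.7 N.

T_B ≈ 722 N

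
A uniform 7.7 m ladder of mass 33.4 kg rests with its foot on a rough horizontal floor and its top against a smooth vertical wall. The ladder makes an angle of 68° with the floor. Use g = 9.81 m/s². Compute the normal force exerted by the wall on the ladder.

N_wall ≈ 66.2 N

Torques about the foot: N_wall · 7.7 sin 68° = 33.4×9.81×3.85 cos 68° → N_wall = 66.19 N.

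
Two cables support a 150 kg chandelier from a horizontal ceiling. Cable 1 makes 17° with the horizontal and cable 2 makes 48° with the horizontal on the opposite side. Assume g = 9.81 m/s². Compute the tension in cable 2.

Weight W = 150 × 9.81 = 1472 N acts straight down.
Horizontal: T_1 cos 17° = T_2 cos 48°  →  T_1 = 0.6997 T_2.
Vertical: T_1 sin 17° + T_2 sin 48° = 1472.
Substituting the horizontal relation into the vertical equation gives 0.9477 T_2 = 1472, so T_2 = 1553 N.

T_2 ≈ 1550 N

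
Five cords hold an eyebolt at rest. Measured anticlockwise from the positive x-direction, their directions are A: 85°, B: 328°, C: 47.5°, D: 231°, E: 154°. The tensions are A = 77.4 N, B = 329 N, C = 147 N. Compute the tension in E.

Resolve: ΣF_x = 77.4 cos 85° + 329 cos 328° + 147 cos 47.5° + T_D cos 231° + T_E cos 154° = 0.
        ΣF_y = 77.4 sin 85° + 329 sin 328° + 147 sin 47.5° + T_D sin 231° + T_E sin 154° = 0.
The known terms sum to (385.1, 11.14) N, so -0.6293 T_D − 0.8988 T_E = -385.1 and -0.7771 T_D + 0.4384 T_E = -11.14.
Solving simultaneously: T_D = 183.5 N, T_E = 299.9 N.

T_E ≈ 300 N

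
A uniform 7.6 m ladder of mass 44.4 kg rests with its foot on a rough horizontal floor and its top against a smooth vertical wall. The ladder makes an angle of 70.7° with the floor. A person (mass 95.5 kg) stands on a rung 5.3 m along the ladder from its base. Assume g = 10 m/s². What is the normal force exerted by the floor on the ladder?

N_floor ≈ 1400 N

ΣF_y = 0: N_floor = 44.4×10 + 95.5×10 = 1399 N.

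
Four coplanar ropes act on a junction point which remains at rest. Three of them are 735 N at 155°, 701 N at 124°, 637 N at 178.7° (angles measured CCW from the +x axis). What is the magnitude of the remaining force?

Sum the known components: ΣF_x = -1695 N, ΣF_y = 906.2 N.
For equilibrium the remaining force must supply (−ΣF_x, −ΣF_y) = (1695, -906.2) N.
Magnitude = √((1695)² + (-906.2)²) = 1922 N; direction = atan2(-906.2, 1695) = 331.9°.

F ≈ 1920 N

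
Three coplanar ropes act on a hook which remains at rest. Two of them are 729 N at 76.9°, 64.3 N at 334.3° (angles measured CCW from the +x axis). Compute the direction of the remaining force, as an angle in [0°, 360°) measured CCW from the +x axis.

θ ≈ 252°

Sum the known components: ΣF_x = 223.2 N, ΣF_y = 682.1 N.
For equilibrium the remaining force must supply (−ΣF_x, −ΣF_y) = (-223.2, -682.1) N.
Magnitude = √((-223.2)² + (-682.1)²) = 717.7 N; direction = atan2(-682.1, -223.2) = 251.9°.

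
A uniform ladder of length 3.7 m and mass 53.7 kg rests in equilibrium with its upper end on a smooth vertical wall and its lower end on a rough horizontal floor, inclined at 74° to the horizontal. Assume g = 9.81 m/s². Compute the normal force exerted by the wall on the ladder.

N_wall ≈ 75.5 N

Torques about the foot: N_wall · 3.7 sin 74° = 53.7×9.81×1.85 cos 74° → N_wall = 75.528 N.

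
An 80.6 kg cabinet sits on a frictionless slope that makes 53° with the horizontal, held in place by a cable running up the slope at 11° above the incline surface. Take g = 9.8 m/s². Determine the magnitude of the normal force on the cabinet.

Take axes along and perpendicular to the incline. Weight components: W sin 53° = 630.8 N down-slope, W cos 53° = 475.4 N into the surface.
Along incline: T cos 11° = W sin 53° → T = 642.6 N.
Perpendicular: N = W cos 53° − T sin 11° = 352.7 N.

N ≈ 353 N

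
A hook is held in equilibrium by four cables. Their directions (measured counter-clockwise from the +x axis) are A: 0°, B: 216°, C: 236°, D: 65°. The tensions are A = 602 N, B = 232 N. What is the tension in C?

T_C ≈ 2770 N

Resolve: ΣF_x = 602 cos 0° + 232 cos 216° + T_C cos 236° + T_D cos 65° = 0.
        ΣF_y = 602 sin 0° + 232 sin 216° + T_C sin 236° + T_D sin 65° = 0.
The known terms sum to (414.3, -136.4) N, so -0.5592 T_C + 0.4226 T_D = -414.3 and -0.8290 T_C + 0.9063 T_D = 136.4.
Solving simultaneously: T_C = 2769 N, T_D = 2683 N.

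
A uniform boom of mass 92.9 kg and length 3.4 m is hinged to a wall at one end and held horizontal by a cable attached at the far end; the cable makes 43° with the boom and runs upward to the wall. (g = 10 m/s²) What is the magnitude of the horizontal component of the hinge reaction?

H_x ≈ 498 N

Take torques about the hinge: T sin 43° · 3.4 = 92.9×10×1.7 = 1579.3 N·m.
So T = 1579.3 / (0.6820 × 3.4) = 681.09 N.
ΣF_x = 0: H_x = T cos 43° = 498.12 N.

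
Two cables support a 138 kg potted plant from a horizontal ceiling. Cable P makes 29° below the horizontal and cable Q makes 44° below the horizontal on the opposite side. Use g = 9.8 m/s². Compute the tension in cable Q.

Weight W = 138 × 9.8 = 1352 N acts straight down.
Horizontal: T_P cos 29° = T_Q cos 44°  →  T_P = 0.8225 T_Q.
Vertical: T_P sin 29° + T_Q sin 44° = 1352.
Substituting the horizontal relation into the vertical equation gives 1.093 T_Q = 1352, so T_Q = 1237 N.

T_Q ≈ 1240 N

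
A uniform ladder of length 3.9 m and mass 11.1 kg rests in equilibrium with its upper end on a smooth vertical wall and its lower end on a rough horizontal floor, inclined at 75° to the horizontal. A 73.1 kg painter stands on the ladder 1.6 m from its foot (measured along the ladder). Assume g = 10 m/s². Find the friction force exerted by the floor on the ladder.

Torques about the foot: N_wall · 3.9 sin 75° = 11.1×10×1.95 cos 75° + 73.1×10×1.6 cos 75° → N_wall = 95.228 N.
ΣF_x = 0: f_floor = N_wall = 95.228 N.

f ≈ 95.2 N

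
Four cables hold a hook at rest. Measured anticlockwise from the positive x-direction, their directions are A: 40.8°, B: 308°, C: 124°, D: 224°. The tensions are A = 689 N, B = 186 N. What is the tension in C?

T_C ≈ 227 N

Resolve: ΣF_x = 689 cos 40.8° + 186 cos 308° + T_C cos 124° + T_D cos 224° = 0.
        ΣF_y = 689 sin 40.8° + 186 sin 308° + T_C sin 124° + T_D sin 224° = 0.
The known terms sum to (636.1, 303.6) N, so -0.5592 T_C − 0.7193 T_D = -636.1 and 0.8290 T_C − 0.6947 T_D = -303.6.
Solving simultaneously: T_C = 226.9 N, T_D = 707.9 N.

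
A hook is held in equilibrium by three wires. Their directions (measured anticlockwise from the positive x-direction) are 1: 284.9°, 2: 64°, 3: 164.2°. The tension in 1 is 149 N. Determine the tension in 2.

T_2 ≈ 130 N

Resolve: ΣF_x = 149 cos 284.9° + T_2 cos 64° + T_3 cos 164.2° = 0.
        ΣF_y = 149 sin 284.9° + T_2 sin 64° + T_3 sin 164.2° = 0.
The known terms sum to (38.31, -144) N, so 0.4384 T_2 − 0.9622 T_3 = -38.31 and 0.8988 T_2 + 0.2723 T_3 = 144.
Solving simultaneously: T_2 = 130.2 N, T_3 = 99.12 N.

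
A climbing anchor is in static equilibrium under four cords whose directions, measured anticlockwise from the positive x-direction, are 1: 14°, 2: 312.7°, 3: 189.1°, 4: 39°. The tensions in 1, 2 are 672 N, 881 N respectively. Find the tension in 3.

Resolve: ΣF_x = 672 cos 14° + 881 cos 312.7° + T_3 cos 189.1° + T_4 cos 39° = 0.
        ΣF_y = 672 sin 14° + 881 sin 312.7° + T_3 sin 189.1° + T_4 sin 39° = 0.
The known terms sum to (1249, -484.9) N, so -0.9874 T_3 + 0.7771 T_4 = -1249 and -0.1582 T_3 + 0.6293 T_4 = 484.9.
Solving simultaneously: T_3 = 2333 N, T_4 = 1357 N.

T_3 ≈ 2330 N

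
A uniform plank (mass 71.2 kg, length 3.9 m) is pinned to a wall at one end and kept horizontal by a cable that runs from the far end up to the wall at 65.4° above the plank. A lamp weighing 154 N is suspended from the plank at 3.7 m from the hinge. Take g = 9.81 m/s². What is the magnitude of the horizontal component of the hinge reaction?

H_x ≈ 227 N

Take torques about the hinge: T sin 65.4° · 3.9 = 71.2×9.81×1.95 + 154×3.7 = 1931.8 N·m.
So T = 1931.8 / (0.9092 × 3.9) = 544.79 N.
ΣF_x = 0: H_x = T cos 65.4° = 226.78 N.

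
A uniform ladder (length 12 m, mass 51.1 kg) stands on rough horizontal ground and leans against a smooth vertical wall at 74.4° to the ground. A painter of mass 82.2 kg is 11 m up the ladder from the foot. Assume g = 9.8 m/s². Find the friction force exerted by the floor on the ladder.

Torques about the foot: N_wall · 12 sin 74.4° = 51.1×9.8×6 cos 74.4° + 82.2×9.8×11 cos 74.4° → N_wall = 276.08 N.
ΣF_x = 0: f_floor = N_wall = 276.08 N.

f ≈ 276 N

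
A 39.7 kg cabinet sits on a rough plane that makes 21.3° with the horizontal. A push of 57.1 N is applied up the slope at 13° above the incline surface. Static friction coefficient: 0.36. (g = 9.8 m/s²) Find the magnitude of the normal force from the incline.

Axes along / perpendicular to the incline. W sin 21.3° = 141.3 N down-slope; W cos 21.3° = 362.5 N into the surface.
Perpendicular: N = W cos 21.3° − P sin 13° = 362.5 − 12.84 = 349.6 N.
Along incline: P cos 13° + f = W sin 21.3° (friction acts up-slope) → f = 141.3 − 55.64 = 85.69 N.
|f| = 85.69 N ≤ μN = 125.9 N, so the cabinet is indeed static.

N ≈ 350 N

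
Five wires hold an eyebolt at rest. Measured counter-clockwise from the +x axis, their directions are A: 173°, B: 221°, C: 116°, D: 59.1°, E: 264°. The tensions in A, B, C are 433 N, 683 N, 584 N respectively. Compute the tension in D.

T_D ≈ 2870 N

Resolve: ΣF_x = 433 cos 173° + 683 cos 221° + 584 cos 116° + T_D cos 59.1° + T_E cos 264° = 0.
        ΣF_y = 433 sin 173° + 683 sin 221° + 584 sin 116° + T_D sin 59.1° + T_E sin 264° = 0.
The known terms sum to (-1201, 129.6) N, so 0.5135 T_D − 0.1045 T_E = 1201 and 0.8581 T_D − 0.9945 T_E = -129.6.
Solving simultaneously: T_D = 2870 N, T_E = 2606 N.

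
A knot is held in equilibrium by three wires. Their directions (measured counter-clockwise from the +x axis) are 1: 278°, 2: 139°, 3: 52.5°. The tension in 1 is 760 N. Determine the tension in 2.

Resolve: ΣF_x = 760 cos 278° + T_2 cos 139° + T_3 cos 52.5° = 0.
        ΣF_y = 760 sin 278° + T_2 sin 139° + T_3 sin 52.5° = 0.
The known terms sum to (105.8, -752.6) N, so -0.7547 T_2 + 0.6088 T_3 = -105.8 and 0.6561 T_2 + 0.7934 T_3 = 752.6.
Solving simultaneously: T_2 = 543.1 N, T_3 = 499.5 N.

T_2 ≈ 543 N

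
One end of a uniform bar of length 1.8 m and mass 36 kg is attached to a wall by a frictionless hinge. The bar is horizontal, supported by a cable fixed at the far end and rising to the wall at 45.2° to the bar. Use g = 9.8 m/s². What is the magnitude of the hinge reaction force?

|H| ≈ 249 N

Take torques about the hinge: T sin 45.2° · 1.8 = 36×9.8×0.9 = 317.52 N·m.
So T = 317.52 / (0.7096 × 1.8) = 248.6 N.
ΣF_x = 0: H_x = T cos 45.2° = 175.17 N.
ΣF_y = 0: H_y = (36×9.8) − T sin 45.2° = 352.8 − 176.4 = 176.4 N.
|H| = √(H_x² + H_y²) = √((175.17)² + (176.4)²) = 248.6 N.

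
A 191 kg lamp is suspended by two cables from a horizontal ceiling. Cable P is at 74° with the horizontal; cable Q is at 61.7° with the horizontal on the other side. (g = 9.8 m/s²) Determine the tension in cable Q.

T_Q ≈ 739 N

Weight W = 191 × 9.8 = 1872 N acts straight down.
Horizontal: T_P cos 74° = T_Q cos 61.7°  →  T_P = 1.72 T_Q.
Vertical: T_P sin 74° + T_Q sin 61.7° = 1872.
Substituting the horizontal relation into the vertical equation gives 2.534 T_Q = 1872, so T_Q = 738.7 N.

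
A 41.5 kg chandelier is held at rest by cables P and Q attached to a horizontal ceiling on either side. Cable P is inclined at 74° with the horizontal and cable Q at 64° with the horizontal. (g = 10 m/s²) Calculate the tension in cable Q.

Weight W = 41.5 × 10 = 415 N acts straight down.
Horizontal: T_P cos 74° = T_Q cos 64°  →  T_P = 1.59 T_Q.
Vertical: T_P sin 74° + T_Q sin 64° = 415.
Substituting the horizontal relation into the vertical equation gives 2.428 T_Q = 415, so T_Q = 171 N.

T_Q ≈ 171 N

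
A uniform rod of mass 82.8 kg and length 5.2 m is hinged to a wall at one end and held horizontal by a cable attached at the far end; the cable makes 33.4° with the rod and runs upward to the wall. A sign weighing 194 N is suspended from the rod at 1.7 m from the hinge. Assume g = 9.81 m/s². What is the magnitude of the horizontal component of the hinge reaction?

Take torques about the hinge: T sin 33.4° · 5.2 = 82.8×9.81×2.6 + 194×1.7 = 2441.7 N·m.
So T = 2441.7 / (0.5505 × 5.2) = 852.99 N.
ΣF_x = 0: H_x = T cos 33.4° = 712.12 N.

H_x ≈ 712 N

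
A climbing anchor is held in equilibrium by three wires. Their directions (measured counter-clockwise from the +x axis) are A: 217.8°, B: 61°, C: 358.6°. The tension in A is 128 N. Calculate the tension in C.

T_C ≈ 56.9 N

Resolve: ΣF_x = 128 cos 217.8° + T_B cos 61° + T_C cos 358.6° = 0.
        ΣF_y = 128 sin 217.8° + T_B sin 61° + T_C sin 358.6° = 0.
The known terms sum to (-101.1, -78.45) N, so 0.4848 T_B + 0.9997 T_C = 101.1 and 0.8746 T_B − 0.0244 T_C = 78.45.
Solving simultaneously: T_B = 91.29 N, T_C = 56.90 N.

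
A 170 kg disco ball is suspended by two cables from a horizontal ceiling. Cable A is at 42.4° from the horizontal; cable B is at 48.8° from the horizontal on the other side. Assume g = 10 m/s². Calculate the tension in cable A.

T_A ≈ 1120 N

Weight W = 170 × 10 = 1700 N acts straight down.
Horizontal: T_A cos 42.4° = T_B cos 48.8°  →  T_B = 1.121 T_A.
Vertical: T_A sin 42.4° + T_B sin 48.8° = 1700.
Substituting the horizontal relation into the vertical equation gives 1.518 T_A = 1700, so T_A = 1120 N.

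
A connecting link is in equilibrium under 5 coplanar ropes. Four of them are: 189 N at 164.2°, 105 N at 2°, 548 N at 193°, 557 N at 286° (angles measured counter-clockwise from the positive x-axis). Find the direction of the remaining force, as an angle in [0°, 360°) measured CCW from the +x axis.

θ ≈ 52.8°

Sum the known components: ΣF_x = -457.3 N, ΣF_y = -603.6 N.
For equilibrium the remaining force must supply (−ΣF_x, −ΣF_y) = (457.3, 603.6) N.
Magnitude = √((457.3)² + (603.6)²) = 757.3 N; direction = atan2(603.6, 457.3) = 52.8°.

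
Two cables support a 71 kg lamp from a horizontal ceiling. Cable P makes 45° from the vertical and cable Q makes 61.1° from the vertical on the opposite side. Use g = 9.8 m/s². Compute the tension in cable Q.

T_Q ≈ 512 N

Angles from the horizontal: cable P is 90° − 45° = 45°, cable Q is 90° − 61.1° = 28.9°.
Weight W = 71 × 9.8 = 695.8 N acts straight down.
Horizontal: T_P cos 45° = T_Q cos 28.9°  →  T_P = 1.238 T_Q.
Vertical: T_P sin 45° + T_Q sin 28.9° = 695.8.
Substituting the horizontal relation into the vertical equation gives 1.359 T_Q = 695.8, so T_Q = 512.1 N.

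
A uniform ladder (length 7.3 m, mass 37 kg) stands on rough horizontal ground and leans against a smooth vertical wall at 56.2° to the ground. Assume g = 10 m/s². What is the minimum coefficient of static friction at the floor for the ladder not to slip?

ΣF_y = 0: N_floor = 37×10 = 370 N.
Torques about the foot: N_wall · 7.3 sin 56.2° = 37×10×3.65 cos 56.2° → N_wall = 123.85 N.
ΣF_x = 0: f_floor = N_wall = 123.85 N.
μ_min = f_floor / N_floor = 123.85 / 370 = 0.3347.

μ_min ≈ 0.335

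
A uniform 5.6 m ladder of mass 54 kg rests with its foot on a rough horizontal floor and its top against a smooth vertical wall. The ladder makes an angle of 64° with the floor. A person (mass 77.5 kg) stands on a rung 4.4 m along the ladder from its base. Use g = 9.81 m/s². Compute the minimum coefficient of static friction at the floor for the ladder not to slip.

μ_min ≈ 0.326

ΣF_y = 0: N_floor = 54×9.81 + 77.5×9.81 = 1290 N.
Torques about the foot: N_wall · 5.6 sin 64° = 54×9.81×2.8 cos 64° + 77.5×9.81×4.4 cos 64° → N_wall = 420.54 N.
ΣF_x = 0: f_floor = N_wall = 420.54 N.
μ_min = f_floor / N_floor = 420.54 / 1290 = 0.326.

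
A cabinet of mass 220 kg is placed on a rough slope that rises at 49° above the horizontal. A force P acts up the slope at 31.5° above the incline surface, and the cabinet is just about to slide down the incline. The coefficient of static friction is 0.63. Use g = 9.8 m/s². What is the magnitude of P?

On the verge of sliding down the incline, friction equals μN and acts up the slope.
Perpendicular: N + P sin 31.5° = W cos 49° = 1414 N.
Along incline: P cos 31.5° + μN = W sin 49° with W sin 49° = 1627 N.
Solving the pair for P and N: P = 1406 N, N = 679.8 N (and f = μN = 428.3 N).

P ≈ 1410 N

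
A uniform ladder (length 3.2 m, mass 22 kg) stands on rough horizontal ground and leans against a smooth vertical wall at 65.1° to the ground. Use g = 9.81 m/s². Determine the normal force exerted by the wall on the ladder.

Torques about the foot: N_wall · 3.2 sin 65.1° = 22×9.81×1.6 cos 65.1° → N_wall = 50.09 N.

N_wall ≈ 50.1 N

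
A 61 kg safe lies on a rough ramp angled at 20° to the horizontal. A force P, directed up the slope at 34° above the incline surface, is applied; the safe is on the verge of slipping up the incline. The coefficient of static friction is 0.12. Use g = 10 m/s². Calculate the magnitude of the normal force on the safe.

N ≈ 400 N

On the verge of sliding up the incline, friction equals μN and acts down the slope.
Perpendicular: N + P sin 34° = W cos 20° = 573.2 N.
Along incline: P cos 34° = W sin 20° + μN  with W sin 20° = 208.6 N.
Solving the pair for P and N: P = 309.6 N, N = 400.1 N (and f = μN = 48.01 N).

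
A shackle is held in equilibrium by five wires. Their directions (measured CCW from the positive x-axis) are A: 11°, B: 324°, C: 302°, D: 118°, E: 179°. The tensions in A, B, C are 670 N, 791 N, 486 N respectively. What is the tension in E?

Resolve: ΣF_x = 670 cos 11° + 791 cos 324° + 486 cos 302° + T_D cos 118° + T_E cos 179° = 0.
        ΣF_y = 670 sin 11° + 791 sin 324° + 486 sin 302° + T_D sin 118° + T_E sin 179° = 0.
The known terms sum to (1555, -749.2) N, so -0.4695 T_D − 0.9998 T_E = -1555 and 0.8829 T_D + 0.0175 T_E = 749.2.
Solving simultaneously: T_D = 825.5 N, T_E = 1168 N.

T_E ≈ 1170 N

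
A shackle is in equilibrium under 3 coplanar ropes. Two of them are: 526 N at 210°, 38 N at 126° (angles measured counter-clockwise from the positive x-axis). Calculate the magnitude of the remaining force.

Sum the known components: ΣF_x = -477.9 N, ΣF_y = -232.3 N.
For equilibrium the remaining force must supply (−ΣF_x, −ΣF_y) = (477.9, 232.3) N.
Magnitude = √((477.9)² + (232.3)²) = 531.3 N; direction = atan2(232.3, 477.9) = 25.9°.

F ≈ 531 N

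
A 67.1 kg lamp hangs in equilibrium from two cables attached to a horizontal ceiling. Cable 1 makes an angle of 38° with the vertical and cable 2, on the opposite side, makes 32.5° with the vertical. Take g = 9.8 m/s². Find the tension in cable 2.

Angles from the horizontal: cable 1 is 90° − 38° = 52°, cable 2 is 90° − 32.5° = 57.5°.
Weight W = 67.1 × 9.8 = 657.6 N acts straight down.
Horizontal: T_1 cos 52° = T_2 cos 57.5°  →  T_1 = 0.8727 T_2.
Vertical: T_1 sin 52° + T_2 sin 57.5° = 657.6.
Substituting the horizontal relation into the vertical equation gives 1.531 T_2 = 657.6, so T_2 = 429.5 N.

T_2 ≈ 429 N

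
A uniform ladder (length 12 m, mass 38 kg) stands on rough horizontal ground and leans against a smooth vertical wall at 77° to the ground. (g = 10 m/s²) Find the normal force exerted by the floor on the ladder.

ΣF_y = 0: N_floor = 38×10 = 380 N.

N_floor ≈ 380 N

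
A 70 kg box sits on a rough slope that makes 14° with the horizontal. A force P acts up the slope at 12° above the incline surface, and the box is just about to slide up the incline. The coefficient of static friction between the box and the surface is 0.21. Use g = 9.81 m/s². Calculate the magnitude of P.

On the verge of sliding up the incline, friction equals μN and acts down the slope.
Perpendicular: N + P sin 12° = W cos 14° = 666.3 N.
Along incline: P cos 12° = W sin 14° + μN  with W sin 14° = 166.1 N.
Solving the pair for P and N: P = 299.5 N, N = 604 N (and f = μN = 126.8 N).

P ≈ 300 N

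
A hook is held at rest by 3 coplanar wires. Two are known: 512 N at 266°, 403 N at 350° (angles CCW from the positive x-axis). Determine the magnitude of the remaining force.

F ≈ 684 N

Sum the known components: ΣF_x = 361.2 N, ΣF_y = -580.7 N.
For equilibrium the remaining force must supply (−ΣF_x, −ΣF_y) = (-361.2, 580.7) N.
Magnitude = √((-361.2)² + (580.7)²) = 683.9 N; direction = atan2(580.7, -361.2) = 121.9°.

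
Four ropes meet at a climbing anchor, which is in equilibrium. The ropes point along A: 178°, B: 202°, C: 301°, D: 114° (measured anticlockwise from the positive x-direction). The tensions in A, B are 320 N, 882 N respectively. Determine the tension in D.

T_D ≈ 9350 N

Resolve: ΣF_x = 320 cos 178° + 882 cos 202° + T_C cos 301° + T_D cos 114° = 0.
        ΣF_y = 320 sin 178° + 882 sin 202° + T_C sin 301° + T_D sin 114° = 0.
The known terms sum to (-1138, -319.2) N, so 0.5150 T_C − 0.4067 T_D = 1138 and -0.8572 T_C + 0.9135 T_D = 319.2.
Solving simultaneously: T_C = 9593 N, T_D = 9350 N.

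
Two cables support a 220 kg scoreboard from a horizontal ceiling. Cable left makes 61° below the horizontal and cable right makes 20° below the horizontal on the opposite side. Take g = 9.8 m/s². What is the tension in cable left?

T_left ≈ 2050 N

Weight W = 220 × 9.8 = 2156 N acts straight down.
Horizontal: T_left cos 61° = T_right cos 20°  →  T_right = 0.5159 T_left.
Vertical: T_left sin 61° + T_right sin 20° = 2156.
Substituting the horizontal relation into the vertical equation gives 1.051 T_left = 2156, so T_left = 2051 N.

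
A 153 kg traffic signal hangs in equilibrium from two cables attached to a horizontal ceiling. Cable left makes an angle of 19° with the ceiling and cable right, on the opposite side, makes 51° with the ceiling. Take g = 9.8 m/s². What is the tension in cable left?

Weight W = 153 × 9.8 = 1499 N acts straight down.
Horizontal: T_left cos 19° = T_right cos 51°  →  T_right = 1.502 T_left.
Vertical: T_left sin 19° + T_right sin 51° = 1499.
Substituting the horizontal relation into the vertical equation gives 1.493 T_left = 1499, so T_left = 1004 N.

T_left ≈ 1000 N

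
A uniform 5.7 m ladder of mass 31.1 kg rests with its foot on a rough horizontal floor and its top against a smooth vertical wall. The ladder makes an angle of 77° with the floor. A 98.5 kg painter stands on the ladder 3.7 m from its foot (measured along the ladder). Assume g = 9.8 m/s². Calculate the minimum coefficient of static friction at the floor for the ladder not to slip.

ΣF_y = 0: N_floor = 31.1×9.8 + 98.5×9.8 = 1270.1 N.
Torques about the foot: N_wall · 5.7 sin 77° = 31.1×9.8×2.85 cos 77° + 98.5×9.8×3.7 cos 77° → N_wall = 179.84 N.
ΣF_x = 0: f_floor = N_wall = 179.84 N.
μ_min = f_floor / N_floor = 179.84 / 1270.1 = 0.1416.

μ_min ≈ 0.142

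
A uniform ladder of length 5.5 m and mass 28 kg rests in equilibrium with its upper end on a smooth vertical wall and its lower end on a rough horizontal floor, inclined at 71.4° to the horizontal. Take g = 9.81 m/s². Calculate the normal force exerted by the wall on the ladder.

N_wall ≈ 46.2 N

Torques about the foot: N_wall · 5.5 sin 71.4° = 28×9.81×2.75 cos 71.4° → N_wall = 46.22 N.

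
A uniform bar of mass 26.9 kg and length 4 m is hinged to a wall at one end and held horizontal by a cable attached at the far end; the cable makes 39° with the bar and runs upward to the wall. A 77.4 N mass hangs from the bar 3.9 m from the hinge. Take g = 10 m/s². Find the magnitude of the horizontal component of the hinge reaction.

Take torques about the hinge: T sin 39° · 4 = 26.9×10×2 + 77.4×3.9 = 839.86 N·m.
So T = 839.86 / (0.6293 × 4) = 333.64 N.
ΣF_x = 0: H_x = T cos 39° = 259.29 N.

H_x ≈ 259 N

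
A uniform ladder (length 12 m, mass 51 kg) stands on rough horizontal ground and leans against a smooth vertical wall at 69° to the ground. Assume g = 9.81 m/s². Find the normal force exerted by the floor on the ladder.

N_floor ≈ 500 N

ΣF_y = 0: N_floor = 51×9.81 = 500.31 N.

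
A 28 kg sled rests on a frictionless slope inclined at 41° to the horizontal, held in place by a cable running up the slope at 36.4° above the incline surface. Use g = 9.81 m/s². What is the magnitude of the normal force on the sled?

Take axes along and perpendicular to the incline. Weight components: W sin 41° = 180.2 N down-slope, W cos 41° = 207.3 N into the surface.
Along incline: T cos 36.4° = W sin 41° → T = 223.9 N.
Perpendicular: N = W cos 41° − T sin 36.4° = 74.44 N.

N ≈ 74.4 N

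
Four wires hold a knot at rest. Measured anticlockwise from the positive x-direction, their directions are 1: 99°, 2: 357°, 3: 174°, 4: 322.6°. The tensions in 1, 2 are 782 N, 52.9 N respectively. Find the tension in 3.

Resolve: ΣF_x = 782 cos 99° + 52.9 cos 357° + T_3 cos 174° + T_4 cos 322.6° = 0.
        ΣF_y = 782 sin 99° + 52.9 sin 357° + T_3 sin 174° + T_4 sin 322.6° = 0.
The known terms sum to (-69.5, 769.6) N, so -0.9945 T_3 + 0.7944 T_4 = 69.5 and 0.1045 T_3 − 0.6074 T_4 = -769.6.
Solving simultaneously: T_3 = 1092 N, T_4 = 1455 N.

T_3 ≈ 1090 N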